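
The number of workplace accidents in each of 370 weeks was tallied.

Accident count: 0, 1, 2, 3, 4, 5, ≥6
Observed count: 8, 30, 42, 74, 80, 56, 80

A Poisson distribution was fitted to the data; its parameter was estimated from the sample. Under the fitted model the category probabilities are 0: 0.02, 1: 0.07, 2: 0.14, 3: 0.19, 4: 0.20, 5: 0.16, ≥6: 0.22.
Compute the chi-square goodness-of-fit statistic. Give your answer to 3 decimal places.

Expected counts E_i = n·p_i: 370×0.02 = 7.4, 370×0.07 = 25.9, 370×0.14 = 51.8, 370×0.19 = 70.3, 370×0.20 = 74, 370×0.16 = 59.2, 370×0.22 = 81.4.
cat         O        E   (O−E)²/E
0           8      7.4     0.0486
1          30     25.9     0.6490
2          42     51.8     1.8541
3          74     70.3     0.1947
4          80       74     0.4865
5          56     59.2     0.1730
≥6         80     81.4     0.0241
Sum = 3.430

3.430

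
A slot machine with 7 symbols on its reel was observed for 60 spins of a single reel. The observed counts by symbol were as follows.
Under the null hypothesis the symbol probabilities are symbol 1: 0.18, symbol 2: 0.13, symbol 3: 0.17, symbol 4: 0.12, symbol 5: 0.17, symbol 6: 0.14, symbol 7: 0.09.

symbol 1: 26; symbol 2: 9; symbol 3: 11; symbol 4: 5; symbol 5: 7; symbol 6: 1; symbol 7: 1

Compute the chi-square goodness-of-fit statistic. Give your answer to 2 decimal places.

33.42

Expected counts E_i = n·p_i: 60×0.18 = 10.8, 60×0.13 = 7.8, 60×0.17 = 10.2, 60×0.12 = 7.2, 60×0.17 = 10.2, 60×0.14 = 8.4, 60×0.09 = 5.4.
symbol 1: (26 − 10.8)²/10.8 = 231.04/10.8 = 21.393
symbol 2: (9 − 7.8)²/7.8 = 1.44/7.8 = 0.185
symbol 3: (11 − 10.2)²/10.2 = 0.64/10.2 = 0.063
symbol 4: (5 − 7.2)²/7.2 = 4.84/7.2 = 0.672
symbol 5: (7 − 10.2)²/10.2 = 10.24/10.2 = 1.004
symbol 6: (1 − 8.4)²/8.4 = 54.76/8.4 = 6.519
symbol 7: (1 − 5.4)²/5.4 = 19.36/5.4 = 3.585
Sum = 33.42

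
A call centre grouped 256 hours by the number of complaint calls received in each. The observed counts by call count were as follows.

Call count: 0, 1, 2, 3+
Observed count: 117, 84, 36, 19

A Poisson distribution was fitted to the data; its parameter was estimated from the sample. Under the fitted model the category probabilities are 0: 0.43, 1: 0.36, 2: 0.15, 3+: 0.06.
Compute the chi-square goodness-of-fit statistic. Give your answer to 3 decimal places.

Expected counts E_i = n·p_i: 256×0.43 = 110.08, 256×0.36 = 92.16, 256×0.15 = 38.4, 256×0.06 = 15.36.
χ² = (117−110.08)²/110.08 + (84−92.16)²/92.16 + (36−38.4)²/38.4 + (19−15.36)²/15.36
   = 0.4350 + 0.7225 + 0.1500 + 0.8626
Sum = 2.170

2.170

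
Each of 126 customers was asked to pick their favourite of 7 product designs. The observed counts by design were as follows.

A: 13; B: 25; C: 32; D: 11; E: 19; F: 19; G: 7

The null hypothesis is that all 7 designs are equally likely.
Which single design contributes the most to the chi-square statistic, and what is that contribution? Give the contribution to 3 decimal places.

Expected count for each of the 7 categories: 126/7 = 18.
cat         O        E   (O−E)²/E
A          13       18     1.3889
B          25       18     2.7222
C          32       18    10.8889
D          11       18     2.7222
E          19       18     0.0556
F          19       18     0.0556
G           7       18     6.7222
The largest term is for C: 10.889.

C, 10.889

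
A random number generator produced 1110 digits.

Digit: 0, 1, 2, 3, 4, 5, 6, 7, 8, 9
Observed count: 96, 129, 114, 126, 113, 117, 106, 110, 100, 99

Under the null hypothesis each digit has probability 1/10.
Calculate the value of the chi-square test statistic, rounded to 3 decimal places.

10.036

Expected count for each of the 10 categories: 1110/10 = 111.
cat         O        E   (O−E)²/E
0          96      111     2.0270
1         129      111     2.9189
2         114      111     0.0811
3         126      111     2.0270
4         113      111     0.0360
5         117      111     0.3243
6         106      111     0.2252
7         110      111     0.0090
8         100      111     1.0901
9          99      111     1.2973
Sum = 10.036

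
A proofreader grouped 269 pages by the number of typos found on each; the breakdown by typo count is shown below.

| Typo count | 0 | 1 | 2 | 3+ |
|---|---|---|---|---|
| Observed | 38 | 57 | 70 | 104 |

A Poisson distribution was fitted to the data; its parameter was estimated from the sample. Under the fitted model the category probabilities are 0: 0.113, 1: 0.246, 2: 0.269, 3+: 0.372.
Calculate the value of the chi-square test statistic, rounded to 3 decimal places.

Expected counts E_i = n·p_i: 269×0.113 = 30.397, 269×0.246 = 66.174, 269×0.269 = 72.361, 269×0.372 = 100.068.
χ² = (38−30.397)²/30.397 + (57−66.174)²/66.174 + (70−72.361)²/72.361 + (104−100.068)²/100.068
   = 1.9017 + 1.2718 + 0.0770 + 0.1545
Sum = 3.405

3.405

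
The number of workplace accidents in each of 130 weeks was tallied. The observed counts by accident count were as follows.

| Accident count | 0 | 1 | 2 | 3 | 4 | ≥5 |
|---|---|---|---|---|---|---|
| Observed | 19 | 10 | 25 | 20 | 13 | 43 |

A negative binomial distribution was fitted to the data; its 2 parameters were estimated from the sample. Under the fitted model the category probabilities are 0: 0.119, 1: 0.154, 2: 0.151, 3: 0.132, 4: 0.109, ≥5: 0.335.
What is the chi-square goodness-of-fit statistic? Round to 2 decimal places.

7.86

Expected counts E_i = n·p_i: 130×0.119 = 15.47, 130×0.154 = 20.02, 130×0.151 = 19.63, 130×0.132 = 17.16, 130×0.109 = 14.17, 130×0.335 = 43.55.
0: (19 − 15.47)²/15.47 = 12.4609/15.47 = 0.805
1: (10 − 20.02)²/20.02 = 100.4004/20.02 = 5.015
2: (25 − 19.63)²/19.63 = 28.8369/19.63 = 1.469
3: (20 − 17.16)²/17.16 = 8.0656/17.16 = 0.470
4: (13 − 14.17)²/14.17 = 1.3689/14.17 = 0.097
≥5: (43 − 43.55)²/43.55 = 0.3025/43.55 = 0.007
Sum = 7.86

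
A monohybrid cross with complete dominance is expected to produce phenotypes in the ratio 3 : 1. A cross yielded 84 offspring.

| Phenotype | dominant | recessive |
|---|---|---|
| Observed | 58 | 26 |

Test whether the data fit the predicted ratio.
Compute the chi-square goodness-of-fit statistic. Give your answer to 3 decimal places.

Ratio total = 4. Expected counts: 84×3/4 = 63, 84×1/4 = 21.
χ² = (58−63)²/63 + (26−21)²/21
   = 0.3968 + 1.1905
Sum = 1.587

1.587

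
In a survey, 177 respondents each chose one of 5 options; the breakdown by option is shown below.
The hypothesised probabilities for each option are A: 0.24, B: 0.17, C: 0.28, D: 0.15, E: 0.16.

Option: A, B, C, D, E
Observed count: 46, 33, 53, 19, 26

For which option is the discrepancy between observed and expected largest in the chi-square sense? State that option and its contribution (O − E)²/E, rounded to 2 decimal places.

Expected counts E_i = n·p_i: 177×0.24 = 42.48, 177×0.17 = 30.09, 177×0.28 = 49.56, 177×0.15 = 26.55, 177×0.16 = 28.32.
A: (46 − 42.48)²/42.48 = 12.3904/42.48 = 0.292
B: (33 − 30.09)²/30.09 = 8.4681/30.09 = 0.281
C: (53 − 49.56)²/49.56 = 11.8336/49.56 = 0.239
D: (19 − 26.55)²/26.55 = 57.0025/26.55 = 2.147
E: (26 − 28.32)²/28.32 = 5.3824/28.32 = 0.190
The largest term is for D: 2.15.

D, 2.15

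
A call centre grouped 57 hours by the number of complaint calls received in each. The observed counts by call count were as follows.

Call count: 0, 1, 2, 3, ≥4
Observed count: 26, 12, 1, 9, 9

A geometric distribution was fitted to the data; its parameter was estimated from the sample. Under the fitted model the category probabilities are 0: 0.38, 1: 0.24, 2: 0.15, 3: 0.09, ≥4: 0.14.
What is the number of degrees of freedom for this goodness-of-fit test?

There are k = 5 categories and 1 parameter estimated from the data, so df = 5 − 1 − 1 = 3.

3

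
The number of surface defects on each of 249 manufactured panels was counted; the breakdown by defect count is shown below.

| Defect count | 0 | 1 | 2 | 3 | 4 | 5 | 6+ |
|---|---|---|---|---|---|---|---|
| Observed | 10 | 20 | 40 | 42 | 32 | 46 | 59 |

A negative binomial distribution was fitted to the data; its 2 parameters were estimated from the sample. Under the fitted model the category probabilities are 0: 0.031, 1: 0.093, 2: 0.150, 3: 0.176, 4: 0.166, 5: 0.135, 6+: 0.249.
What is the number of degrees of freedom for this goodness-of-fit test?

4

There are k = 7 categories and 2 parameters estimated from the data, so df = 7 − 1 − 2 = 4.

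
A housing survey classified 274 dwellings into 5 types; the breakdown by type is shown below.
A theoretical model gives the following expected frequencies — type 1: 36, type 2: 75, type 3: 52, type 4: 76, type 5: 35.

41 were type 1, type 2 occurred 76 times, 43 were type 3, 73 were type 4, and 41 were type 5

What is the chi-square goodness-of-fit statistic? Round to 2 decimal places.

type 1: (41 − 36)²/36 = 25/36 = 0.694
type 2: (76 − 75)²/75 = 1/75 = 0.013
type 3: (43 − 52)²/52 = 81/52 = 1.558
type 4: (73 − 76)²/76 = 9/76 = 0.118
type 5: (41 − 35)²/35 = 36/35 = 1.029
Sum = 3.41

3.41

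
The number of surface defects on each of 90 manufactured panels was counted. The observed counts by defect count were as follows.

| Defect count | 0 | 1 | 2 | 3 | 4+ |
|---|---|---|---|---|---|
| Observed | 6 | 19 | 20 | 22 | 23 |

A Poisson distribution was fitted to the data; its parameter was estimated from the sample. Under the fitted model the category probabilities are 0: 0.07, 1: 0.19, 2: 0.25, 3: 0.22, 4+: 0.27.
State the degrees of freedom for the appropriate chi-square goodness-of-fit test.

3

There are k = 5 categories and 1 parameter estimated from the data, so df = 5 − 1 − 1 = 3.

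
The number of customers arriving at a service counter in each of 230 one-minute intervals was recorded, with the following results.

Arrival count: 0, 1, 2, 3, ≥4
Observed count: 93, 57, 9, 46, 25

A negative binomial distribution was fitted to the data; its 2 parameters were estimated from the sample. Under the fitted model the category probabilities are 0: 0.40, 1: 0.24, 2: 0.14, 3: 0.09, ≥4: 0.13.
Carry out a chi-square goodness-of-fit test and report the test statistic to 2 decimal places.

Expected counts E_i = n·p_i: 230×0.40 = 92, 230×0.24 = 55.2, 230×0.14 = 32.2, 230×0.09 = 20.7, 230×0.13 = 29.9.
χ² = (93−92)²/92 + (57−55.2)²/55.2 + (9−32.2)²/32.2 + (46−20.7)²/20.7 + (25−29.9)²/29.9
   = 0.011 + 0.059 + 16.716 + 30.922 + 0.803
Sum = 48.51

48.51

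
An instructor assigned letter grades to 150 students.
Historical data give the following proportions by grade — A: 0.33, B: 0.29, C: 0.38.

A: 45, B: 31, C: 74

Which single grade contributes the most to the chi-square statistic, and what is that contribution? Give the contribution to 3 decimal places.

C, 5.070

Expected counts E_i = n·p_i: 150×0.33 = 49.5, 150×0.29 = 43.5, 150×0.38 = 57.
χ² = (45−49.5)²/49.5 + (31−43.5)²/43.5 + (74−57)²/57
   = 0.4091 + 3.5920 + 5.0702
The largest term is for C: 5.070.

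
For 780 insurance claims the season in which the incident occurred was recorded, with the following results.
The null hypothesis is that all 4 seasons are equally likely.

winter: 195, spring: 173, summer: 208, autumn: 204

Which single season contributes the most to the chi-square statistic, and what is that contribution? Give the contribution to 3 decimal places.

spring, 2.482

Under H₀ each category has probability 1/4, so each expected count is 780/4 = 195.
winter: (195 − 195)²/195 = 0/195 = 0.0000
spring: (173 − 195)²/195 = 484/195 = 2.4821
summer: (208 − 195)²/195 = 169/195 = 0.8667
autumn: (204 − 195)²/195 = 81/195 = 0.4154
The largest term is for spring: 2.482.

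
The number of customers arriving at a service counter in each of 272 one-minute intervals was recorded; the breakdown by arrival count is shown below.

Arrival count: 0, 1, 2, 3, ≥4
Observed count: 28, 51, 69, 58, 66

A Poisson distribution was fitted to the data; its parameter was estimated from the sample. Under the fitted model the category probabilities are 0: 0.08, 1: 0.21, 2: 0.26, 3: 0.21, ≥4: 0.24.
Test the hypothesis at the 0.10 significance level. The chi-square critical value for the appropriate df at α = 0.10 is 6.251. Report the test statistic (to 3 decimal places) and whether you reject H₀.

2.508; do not reject

Expected counts E_i = n·p_i: 272×0.08 = 21.76, 272×0.21 = 57.12, 272×0.26 = 70.72, 272×0.21 = 57.12, 272×0.24 = 65.28.
cat         O        E   (O−E)²/E
0          28    21.76     1.7894
1          51    57.12     0.6557
2          69    70.72     0.0418
3          58    57.12     0.0136
≥4         66    65.28     0.0079
Sum = 2.508
df = 3. Since 2.508 < 6.251, we do not reject H₀.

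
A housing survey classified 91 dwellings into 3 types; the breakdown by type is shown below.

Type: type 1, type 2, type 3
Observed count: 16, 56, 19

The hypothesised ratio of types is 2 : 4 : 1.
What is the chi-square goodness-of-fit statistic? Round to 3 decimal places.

6.923

Ratio total = 7. Expected counts: 91×2/7 = 26, 91×4/7 = 52, 91×1/7 = 13.
type 1: (16 − 26)²/26 = 100/26 = 3.8462
type 2: (56 − 52)²/52 = 16/52 = 0.3077
type 3: (19 − 13)²/13 = 36/13 = 2.7692
Sum = 6.923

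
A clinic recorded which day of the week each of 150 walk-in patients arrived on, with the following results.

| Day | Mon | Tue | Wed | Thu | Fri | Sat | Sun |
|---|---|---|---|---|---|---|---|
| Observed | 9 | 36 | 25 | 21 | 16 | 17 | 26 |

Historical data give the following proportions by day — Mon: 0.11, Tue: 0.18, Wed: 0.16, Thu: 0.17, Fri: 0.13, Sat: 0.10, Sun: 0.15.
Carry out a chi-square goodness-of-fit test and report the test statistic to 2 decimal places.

8.68

Expected counts E_i = n·p_i: 150×0.11 = 16.5, 150×0.18 = 27, 150×0.16 = 24, 150×0.17 = 25.5, 150×0.13 = 19.5, 150×0.10 = 15, 150×0.15 = 22.5.
Mon: (9 − 16.5)²/16.5 = 56.25/16.5 = 3.409
Tue: (36 − 27)²/27 = 81/27 = 3.000
Wed: (25 − 24)²/24 = 1/24 = 0.042
Thu: (21 − 25.5)²/25.5 = 20.25/25.5 = 0.794
Fri: (16 − 19.5)²/19.5 = 12.25/19.5 = 0.628
Sat: (17 − 15)²/15 = 4/15 = 0.267
Sun: (26 − 22.5)²/22.5 = 12.25/22.5 = 0.544
Sum = 8.68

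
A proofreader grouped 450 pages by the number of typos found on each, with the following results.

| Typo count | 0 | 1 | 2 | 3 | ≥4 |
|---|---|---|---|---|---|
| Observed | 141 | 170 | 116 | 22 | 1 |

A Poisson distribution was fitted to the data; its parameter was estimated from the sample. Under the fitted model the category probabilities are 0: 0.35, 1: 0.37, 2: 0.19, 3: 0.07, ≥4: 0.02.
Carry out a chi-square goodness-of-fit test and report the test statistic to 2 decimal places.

Expected counts E_i = n·p_i: 450×0.35 = 157.5, 450×0.37 = 166.5, 450×0.19 = 85.5, 450×0.07 = 31.5, 450×0.02 = 9.
cat         O        E   (O−E)²/E
0         141    157.5      1.729
1         170    166.5      0.074
2         116     85.5     10.880
3          22     31.5      2.865
≥4          1        9      7.111
Sum = 22.66

22.66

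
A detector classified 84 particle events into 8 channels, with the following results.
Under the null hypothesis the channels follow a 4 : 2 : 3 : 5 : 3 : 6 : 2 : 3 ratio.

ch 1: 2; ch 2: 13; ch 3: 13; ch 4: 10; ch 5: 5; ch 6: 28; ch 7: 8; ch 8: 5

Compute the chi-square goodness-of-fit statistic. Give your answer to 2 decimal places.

29.72

Ratio total = 28. Expected counts: 84×4/28 = 12, 84×2/28 = 6, 84×3/28 = 9, 84×5/28 = 15, 84×3/28 = 9, 84×6/28 = 18, 84×2/28 = 6, 84×3/28 = 9.
χ² = (2−12)²/12 + (13−6)²/6 + (13−9)²/9 + (10−15)²/15 + (5−9)²/9 + (28−18)²/18 + (8−6)²/6 + (5−9)²/9
   = 8.333 + 8.167 + 1.778 + 1.667 + 1.778 + 5.556 + 0.667 + 1.778
Sum = 29.72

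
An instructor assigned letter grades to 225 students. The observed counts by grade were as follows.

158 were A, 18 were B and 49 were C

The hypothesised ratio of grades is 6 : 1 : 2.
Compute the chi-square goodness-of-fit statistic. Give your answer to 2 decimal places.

Ratio total = 9. Expected counts: 225×6/9 = 150, 225×1/9 = 25, 225×2/9 = 50.
χ² = (158−150)²/150 + (18−25)²/25 + (49−50)²/50
   = 0.427 + 1.960 + 0.020
Sum = 2.41

2.41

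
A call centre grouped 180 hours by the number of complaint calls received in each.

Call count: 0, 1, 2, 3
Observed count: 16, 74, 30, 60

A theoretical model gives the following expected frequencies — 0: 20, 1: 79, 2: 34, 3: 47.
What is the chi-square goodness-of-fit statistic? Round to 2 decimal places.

5.18

cat         O        E   (O−E)²/E
0          16       20      0.800
1          74       79      0.316
2          30       34      0.471
3          60       47      3.596
Sum = 5.18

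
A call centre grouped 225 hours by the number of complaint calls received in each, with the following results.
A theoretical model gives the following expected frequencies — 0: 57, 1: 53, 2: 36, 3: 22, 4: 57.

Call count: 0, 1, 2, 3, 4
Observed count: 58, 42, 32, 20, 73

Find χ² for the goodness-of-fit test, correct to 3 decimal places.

cat         O        E   (O−E)²/E
0          58       57     0.0175
1          42       53     2.2830
2          32       36     0.4444
3          20       22     0.1818
4          73       57     4.4912
Sum = 7.418

7.418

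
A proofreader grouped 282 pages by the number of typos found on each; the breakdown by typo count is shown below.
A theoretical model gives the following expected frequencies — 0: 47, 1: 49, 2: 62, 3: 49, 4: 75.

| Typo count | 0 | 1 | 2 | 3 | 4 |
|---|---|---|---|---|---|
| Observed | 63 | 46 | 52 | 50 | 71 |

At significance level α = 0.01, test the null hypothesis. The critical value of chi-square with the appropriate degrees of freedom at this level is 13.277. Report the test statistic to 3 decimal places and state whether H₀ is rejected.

χ² = (63−47)²/47 + (46−49)²/49 + (52−62)²/62 + (50−49)²/49 + (71−75)²/75
   = 5.4468 + 0.1837 + 1.6129 + 0.0204 + 0.2133
Sum = 7.477
df = 4. Since 7.477 < 13.277, we do not reject H₀.

7.477; do not reject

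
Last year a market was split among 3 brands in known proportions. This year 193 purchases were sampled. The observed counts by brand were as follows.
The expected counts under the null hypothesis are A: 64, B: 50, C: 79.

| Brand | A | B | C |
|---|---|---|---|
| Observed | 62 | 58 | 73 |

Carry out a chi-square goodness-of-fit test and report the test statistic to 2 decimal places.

1.80

χ² = (62−64)²/64 + (58−50)²/50 + (73−79)²/79
   = 0.063 + 1.280 + 0.456
Sum = 1.80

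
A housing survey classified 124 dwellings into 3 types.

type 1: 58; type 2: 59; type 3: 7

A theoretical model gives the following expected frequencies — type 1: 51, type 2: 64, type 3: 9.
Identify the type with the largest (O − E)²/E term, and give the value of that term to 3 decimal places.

type 1, 0.961

type 1: (58 − 51)²/51 = 49/51 = 0.9608
type 2: (59 − 64)²/64 = 25/64 = 0.3906
type 3: (7 − 9)²/9 = 4/9 = 0.4444
The largest term is for type 1: 0.961.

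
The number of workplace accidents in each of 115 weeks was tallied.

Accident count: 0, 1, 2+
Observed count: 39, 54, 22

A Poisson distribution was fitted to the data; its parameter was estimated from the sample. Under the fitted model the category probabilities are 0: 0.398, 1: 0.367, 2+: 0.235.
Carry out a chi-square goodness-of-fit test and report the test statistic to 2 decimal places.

Expected counts E_i = n·p_i: 115×0.398 = 45.77, 115×0.367 = 42.205, 115×0.235 = 27.025.
0: (39 − 45.77)²/45.77 = 45.8329/45.77 = 1.001
1: (54 − 42.205)²/42.205 = 139.122025/42.205 = 3.296
2+: (22 − 27.025)²/27.025 = 25.250625/27.025 = 0.934
Sum = 5.23

5.23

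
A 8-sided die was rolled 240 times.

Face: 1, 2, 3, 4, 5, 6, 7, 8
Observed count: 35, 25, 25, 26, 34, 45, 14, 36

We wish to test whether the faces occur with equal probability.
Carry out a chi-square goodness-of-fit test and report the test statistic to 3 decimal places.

20.800

Under H₀ each category has probability 1/8, so each expected count is 240/8 = 30.
cat         O        E   (O−E)²/E
1          35       30     0.8333
2          25       30     0.8333
3          25       30     0.8333
4          26       30     0.5333
5          34       30     0.5333
6          45       30     7.5000
7          14       30     8.5333
8          36       30     1.2000
Sum = 20.800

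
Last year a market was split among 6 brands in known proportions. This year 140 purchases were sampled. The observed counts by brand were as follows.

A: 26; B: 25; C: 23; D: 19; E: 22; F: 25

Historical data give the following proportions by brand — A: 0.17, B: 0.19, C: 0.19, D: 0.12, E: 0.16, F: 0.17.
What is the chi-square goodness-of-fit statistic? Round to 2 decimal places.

Expected counts E_i = n·p_i: 140×0.17 = 23.8, 140×0.19 = 26.6, 140×0.19 = 26.6, 140×0.12 = 16.8, 140×0.16 = 22.4, 140×0.17 = 23.8.
A: (26 − 23.8)²/23.8 = 4.84/23.8 = 0.203
B: (25 − 26.6)²/26.6 = 2.56/26.6 = 0.096
C: (23 − 26.6)²/26.6 = 12.96/26.6 = 0.487
D: (19 − 16.8)²/16.8 = 4.84/16.8 = 0.288
E: (22 − 22.4)²/22.4 = 0.16/22.4 = 0.007
F: (25 − 23.8)²/23.8 = 1.44/23.8 = 0.061
Sum = 1.14

1.14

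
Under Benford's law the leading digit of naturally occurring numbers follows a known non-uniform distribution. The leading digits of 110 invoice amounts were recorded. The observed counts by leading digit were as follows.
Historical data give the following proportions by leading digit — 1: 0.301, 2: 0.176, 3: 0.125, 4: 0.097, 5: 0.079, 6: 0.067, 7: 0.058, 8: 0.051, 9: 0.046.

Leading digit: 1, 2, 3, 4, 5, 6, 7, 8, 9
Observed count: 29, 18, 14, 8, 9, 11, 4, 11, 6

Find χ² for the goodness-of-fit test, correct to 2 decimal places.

9.32

Expected counts E_i = n·p_i: 110×0.301 = 33.11, 110×0.176 = 19.36, 110×0.125 = 13.75, 110×0.097 = 10.67, 110×0.079 = 8.69, 110×0.067 = 7.37, 110×0.058 = 6.38, 110×0.051 = 5.61, 110×0.046 = 5.06.
cat         O        E   (O−E)²/E
1          29    33.11      0.510
2          18    19.36      0.096
3          14    13.75      0.005
4           8    10.67      0.668
5           9     8.69      0.011
6          11     7.37      1.788
7           4     6.38      0.888
8          11     5.61      5.179
9           6     5.06      0.175
Sum = 9.32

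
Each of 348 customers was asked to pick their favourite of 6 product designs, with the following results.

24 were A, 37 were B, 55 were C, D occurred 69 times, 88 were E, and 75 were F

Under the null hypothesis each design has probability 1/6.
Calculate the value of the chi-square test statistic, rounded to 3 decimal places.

50.276

Under H₀ each category has probability 1/6, so each expected count is 348/6 = 58.
A: (24 − 58)²/58 = 1156/58 = 19.9310
B: (37 − 58)²/58 = 441/58 = 7.6034
C: (55 − 58)²/58 = 9/58 = 0.1552
D: (69 − 58)²/58 = 121/58 = 2.0862
E: (88 − 58)²/58 = 900/58 = 15.5172
F: (75 − 58)²/58 = 289/58 = 4.9828
Sum = 50.276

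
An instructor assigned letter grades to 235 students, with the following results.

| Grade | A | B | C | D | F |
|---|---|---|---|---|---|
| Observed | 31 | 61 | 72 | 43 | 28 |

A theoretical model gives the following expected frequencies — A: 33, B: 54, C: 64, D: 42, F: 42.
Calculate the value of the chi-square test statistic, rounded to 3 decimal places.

6.719

A: (31 − 33)²/33 = 4/33 = 0.1212
B: (61 − 54)²/54 = 49/54 = 0.9074
C: (72 − 64)²/64 = 64/64 = 1.0000
D: (43 − 42)²/42 = 1/42 = 0.0238
F: (28 − 42)²/42 = 196/42 = 4.6667
Sum = 6.719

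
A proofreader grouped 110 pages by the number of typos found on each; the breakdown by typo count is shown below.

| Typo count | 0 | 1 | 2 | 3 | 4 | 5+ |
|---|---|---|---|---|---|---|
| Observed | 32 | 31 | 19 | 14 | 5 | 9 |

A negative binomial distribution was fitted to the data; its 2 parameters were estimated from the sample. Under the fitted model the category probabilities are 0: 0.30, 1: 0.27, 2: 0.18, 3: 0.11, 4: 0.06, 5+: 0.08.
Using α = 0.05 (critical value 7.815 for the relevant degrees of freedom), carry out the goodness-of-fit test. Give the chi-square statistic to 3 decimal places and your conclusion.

0.810; do not reject

Expected counts E_i = n·p_i: 110×0.30 = 33, 110×0.27 = 29.7, 110×0.18 = 19.8, 110×0.11 = 12.1, 110×0.06 = 6.6, 110×0.08 = 8.8.
χ² = (32−33)²/33 + (31−29.7)²/29.7 + (19−19.8)²/19.8 + (14−12.1)²/12.1 + (5−6.6)²/6.6 + (9−8.8)²/8.8
   = 0.0303 + 0.0569 + 0.0323 + 0.2983 + 0.3879 + 0.0045
Sum = 0.810
df = 3. Since 0.810 < 7.815, we do not reject H₀.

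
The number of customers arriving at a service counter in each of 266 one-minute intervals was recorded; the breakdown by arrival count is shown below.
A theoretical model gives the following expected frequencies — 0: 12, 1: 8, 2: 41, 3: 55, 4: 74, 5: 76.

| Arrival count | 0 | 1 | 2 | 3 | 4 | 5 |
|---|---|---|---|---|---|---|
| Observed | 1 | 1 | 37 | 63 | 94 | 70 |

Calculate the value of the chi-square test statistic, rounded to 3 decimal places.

23.641

cat         O        E   (O−E)²/E
0           1       12    10.0833
1           1        8     6.1250
2          37       41     0.3902
3          63       55     1.1636
4          94       74     5.4054
5          70       76     0.4737
Sum = 23.641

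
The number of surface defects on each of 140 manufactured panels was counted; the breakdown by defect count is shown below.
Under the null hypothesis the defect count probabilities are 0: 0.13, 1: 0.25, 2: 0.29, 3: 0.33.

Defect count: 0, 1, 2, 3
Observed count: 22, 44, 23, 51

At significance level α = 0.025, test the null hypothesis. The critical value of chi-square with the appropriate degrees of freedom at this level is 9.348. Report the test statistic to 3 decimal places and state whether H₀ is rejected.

Expected counts E_i = n·p_i: 140×0.13 = 18.2, 140×0.25 = 35, 140×0.29 = 40.6, 140×0.33 = 46.2.
cat         O        E   (O−E)²/E
0          22     18.2     0.7934
1          44       35     2.3143
2          23     40.6     7.6296
3          51     46.2     0.4987
Sum = 11.236
df = 3. Since 11.236 > 9.348, we reject H₀.

11.236; reject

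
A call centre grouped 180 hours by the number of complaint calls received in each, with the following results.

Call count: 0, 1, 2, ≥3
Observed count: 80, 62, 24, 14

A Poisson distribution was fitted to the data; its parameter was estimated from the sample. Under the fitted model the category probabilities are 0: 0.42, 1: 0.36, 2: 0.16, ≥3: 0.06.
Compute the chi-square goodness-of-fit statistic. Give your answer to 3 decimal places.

2.125

Expected counts E_i = n·p_i: 180×0.42 = 75.6, 180×0.36 = 64.8, 180×0.16 = 28.8, 180×0.06 = 10.8.
cat         O        E   (O−E)²/E
0          80     75.6     0.2561
1          62     64.8     0.1210
2          24     28.8     0.8000
≥3         14     10.8     0.9481
Sum = 2.125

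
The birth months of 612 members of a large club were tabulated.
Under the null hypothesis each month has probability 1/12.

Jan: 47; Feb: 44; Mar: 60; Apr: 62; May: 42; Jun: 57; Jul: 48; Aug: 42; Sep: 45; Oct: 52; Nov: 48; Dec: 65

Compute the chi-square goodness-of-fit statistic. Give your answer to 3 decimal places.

Under H₀ each category has probability 1/12, so each expected count is 612/12 = 51.
cat         O        E   (O−E)²/E
Jan        47       51     0.3137
Feb        44       51     0.9608
Mar        60       51     1.5882
Apr        62       51     2.3725
May        42       51     1.5882
Jun        57       51     0.7059
Jul        48       51     0.1765
Aug        42       51     1.5882
Sep        45       51     0.7059
Oct        52       51     0.0196
Nov        48       51     0.1765
Dec        65       51     3.8431
Sum = 14.039

14.039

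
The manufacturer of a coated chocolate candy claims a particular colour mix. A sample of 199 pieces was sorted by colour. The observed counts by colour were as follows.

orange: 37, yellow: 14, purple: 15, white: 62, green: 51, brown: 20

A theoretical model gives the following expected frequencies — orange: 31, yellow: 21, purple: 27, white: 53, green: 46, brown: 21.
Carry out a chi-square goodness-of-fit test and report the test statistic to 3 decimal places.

orange: (37 − 31)²/31 = 36/31 = 1.1613
yellow: (14 − 21)²/21 = 49/21 = 2.3333
purple: (15 − 27)²/27 = 144/27 = 5.3333
white: (62 − 53)²/53 = 81/53 = 1.5283
green: (51 − 46)²/46 = 25/46 = 0.5435
brown: (20 − 21)²/21 = 1/21 = 0.0476
Sum = 10.947

10.947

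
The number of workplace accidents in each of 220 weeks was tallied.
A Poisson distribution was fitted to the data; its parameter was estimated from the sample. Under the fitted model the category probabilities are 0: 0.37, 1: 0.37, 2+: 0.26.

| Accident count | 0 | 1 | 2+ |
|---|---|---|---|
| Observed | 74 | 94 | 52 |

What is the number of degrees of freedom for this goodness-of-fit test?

There are k = 3 categories and 1 parameter estimated from the data, so df = 3 − 1 − 1 = 1.

1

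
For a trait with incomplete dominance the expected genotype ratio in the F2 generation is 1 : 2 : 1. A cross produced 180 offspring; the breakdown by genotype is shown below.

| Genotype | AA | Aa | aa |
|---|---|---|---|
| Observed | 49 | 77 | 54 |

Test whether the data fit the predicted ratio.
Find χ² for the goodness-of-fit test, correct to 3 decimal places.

4.033

Ratio total = 4. Expected counts: 180×1/4 = 45, 180×2/4 = 90, 180×1/4 = 45.
χ² = (49−45)²/45 + (77−90)²/90 + (54−45)²/45
   = 0.3556 + 1.8778 + 1.8000
Sum = 4.033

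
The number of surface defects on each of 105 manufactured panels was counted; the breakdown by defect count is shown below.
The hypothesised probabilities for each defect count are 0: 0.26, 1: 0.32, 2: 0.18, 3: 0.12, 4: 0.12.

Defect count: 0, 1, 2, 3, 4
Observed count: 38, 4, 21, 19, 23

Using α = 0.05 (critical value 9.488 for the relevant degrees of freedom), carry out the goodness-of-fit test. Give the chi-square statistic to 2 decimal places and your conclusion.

42.34; reject

Expected counts E_i = n·p_i: 105×0.26 = 27.3, 105×0.32 = 33.6, 105×0.18 = 18.9, 105×0.12 = 12.6, 105×0.12 = 12.6.
0: (38 − 27.3)²/27.3 = 114.49/27.3 = 4.194
1: (4 − 33.6)²/33.6 = 876.16/33.6 = 26.076
2: (21 − 18.9)²/18.9 = 4.41/18.9 = 0.233
3: (19 − 12.6)²/12.6 = 40.96/12.6 = 3.251
4: (23 − 12.6)²/12.6 = 108.16/12.6 = 8.584
Sum = 42.34
df = 4. Since 42.34 > 9.488, we reject H₀.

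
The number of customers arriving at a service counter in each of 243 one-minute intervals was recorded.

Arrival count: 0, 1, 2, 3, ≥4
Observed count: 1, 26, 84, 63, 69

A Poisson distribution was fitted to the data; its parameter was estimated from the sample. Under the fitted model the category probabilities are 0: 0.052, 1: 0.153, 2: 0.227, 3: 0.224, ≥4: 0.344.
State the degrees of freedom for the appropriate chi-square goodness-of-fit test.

There are k = 5 categories and 1 parameter estimated from the data, so df = 5 − 1 − 1 = 3.

3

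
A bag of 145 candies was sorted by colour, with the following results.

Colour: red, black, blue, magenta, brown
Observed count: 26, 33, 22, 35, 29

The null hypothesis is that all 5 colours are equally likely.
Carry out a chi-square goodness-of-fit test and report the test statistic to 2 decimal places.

3.79

Expected count for each of the 5 categories: 145/5 = 29.
χ² = (26−29)²/29 + (33−29)²/29 + (22−29)²/29 + (35−29)²/29 + (29−29)²/29
   = 0.310 + 0.552 + 1.690 + 1.241 + 0.000
Sum = 3.79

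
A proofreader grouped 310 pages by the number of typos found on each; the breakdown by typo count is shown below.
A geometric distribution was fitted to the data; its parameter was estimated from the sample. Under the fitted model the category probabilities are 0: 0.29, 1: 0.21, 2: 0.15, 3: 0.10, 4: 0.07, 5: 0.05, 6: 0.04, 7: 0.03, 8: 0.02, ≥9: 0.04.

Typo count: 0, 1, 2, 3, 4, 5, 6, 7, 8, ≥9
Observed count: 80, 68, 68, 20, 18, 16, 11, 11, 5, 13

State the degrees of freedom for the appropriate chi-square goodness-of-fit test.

8

There are k = 10 categories and 1 parameter estimated from the data, so df = 10 − 1 − 1 = 8.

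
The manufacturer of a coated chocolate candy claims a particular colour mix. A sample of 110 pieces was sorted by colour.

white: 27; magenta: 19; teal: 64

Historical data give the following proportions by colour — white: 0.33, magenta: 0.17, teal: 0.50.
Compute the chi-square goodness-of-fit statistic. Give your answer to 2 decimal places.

3.86

Expected counts E_i = n·p_i: 110×0.33 = 36.3, 110×0.17 = 18.7, 110×0.50 = 55.
χ² = (27−36.3)²/36.3 + (19−18.7)²/18.7 + (64−55)²/55
   = 2.383 + 0.005 + 1.473
Sum = 3.86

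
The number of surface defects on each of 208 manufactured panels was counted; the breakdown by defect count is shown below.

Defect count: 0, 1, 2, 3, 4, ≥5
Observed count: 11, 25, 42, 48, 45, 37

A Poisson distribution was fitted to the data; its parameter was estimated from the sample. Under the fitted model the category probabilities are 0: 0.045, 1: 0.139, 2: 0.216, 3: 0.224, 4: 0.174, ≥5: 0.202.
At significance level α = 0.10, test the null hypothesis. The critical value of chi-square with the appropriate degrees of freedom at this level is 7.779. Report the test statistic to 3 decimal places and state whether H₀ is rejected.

3.792; do not reject

Expected counts E_i = n·p_i: 208×0.045 = 9.36, 208×0.139 = 28.912, 208×0.216 = 44.928, 208×0.224 = 46.592, 208×0.174 = 36.192, 208×0.202 = 42.016.
cat         O        E   (O−E)²/E
0          11     9.36     0.2874
1          25   28.912     0.5293
2          42   44.928     0.1908
3          48   46.592     0.0425
4          45   36.192     2.1436
≥5         37   42.016     0.5988
Sum = 3.792
df = 4. Since 3.792 < 7.779, we do not reject H₀.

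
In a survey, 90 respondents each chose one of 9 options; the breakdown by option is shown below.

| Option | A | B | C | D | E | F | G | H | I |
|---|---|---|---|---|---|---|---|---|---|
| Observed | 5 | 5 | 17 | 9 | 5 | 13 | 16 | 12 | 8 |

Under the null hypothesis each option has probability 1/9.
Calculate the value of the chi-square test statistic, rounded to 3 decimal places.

17.800

Expected count for each of the 9 categories: 90/9 = 10.
A: (5 − 10)²/10 = 25/10 = 2.5000
B: (5 − 10)²/10 = 25/10 = 2.5000
C: (17 − 10)²/10 = 49/10 = 4.9000
D: (9 − 10)²/10 = 1/10 = 0.1000
E: (5 − 10)²/10 = 25/10 = 2.5000
F: (13 − 10)²/10 = 9/10 = 0.9000
G: (16 − 10)²/10 = 36/10 = 3.6000
H: (12 − 10)²/10 = 4/10 = 0.4000
I: (8 − 10)²/10 = 4/10 = 0.4000
Sum = 17.800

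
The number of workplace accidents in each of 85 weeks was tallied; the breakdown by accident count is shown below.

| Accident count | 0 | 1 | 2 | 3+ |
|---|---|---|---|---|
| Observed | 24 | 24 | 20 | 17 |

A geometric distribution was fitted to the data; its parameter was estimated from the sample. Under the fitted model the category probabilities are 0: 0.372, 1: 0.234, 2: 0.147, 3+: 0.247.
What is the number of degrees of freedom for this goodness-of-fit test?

2

There are k = 4 categories and 1 parameter estimated from the data, so df = 4 − 1 − 1 = 2.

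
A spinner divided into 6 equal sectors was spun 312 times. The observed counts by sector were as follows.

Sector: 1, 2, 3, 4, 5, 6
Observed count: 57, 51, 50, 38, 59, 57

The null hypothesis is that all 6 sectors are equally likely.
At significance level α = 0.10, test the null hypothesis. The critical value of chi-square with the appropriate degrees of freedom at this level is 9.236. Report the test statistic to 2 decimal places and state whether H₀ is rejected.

Under H₀ each category has probability 1/6, so each expected count is 312/6 = 52.
1: (57 − 52)²/52 = 25/52 = 0.481
2: (51 − 52)²/52 = 1/52 = 0.019
3: (50 − 52)²/52 = 4/52 = 0.077
4: (38 − 52)²/52 = 196/52 = 3.769
5: (59 − 52)²/52 = 49/52 = 0.942
6: (57 − 52)²/52 = 25/52 = 0.481
Sum = 5.77
df = 5. Since 5.77 < 9.236, we do not reject H₀.

5.77; do not reject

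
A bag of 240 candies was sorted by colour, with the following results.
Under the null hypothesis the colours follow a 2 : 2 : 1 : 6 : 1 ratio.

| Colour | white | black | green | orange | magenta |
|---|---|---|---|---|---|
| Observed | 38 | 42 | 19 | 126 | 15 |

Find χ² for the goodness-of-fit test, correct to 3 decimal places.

Ratio total = 12. Expected counts: 240×2/12 = 40, 240×2/12 = 40, 240×1/12 = 20, 240×6/12 = 120, 240×1/12 = 20.
cat          O        E   (O−E)²/E
white       38       40     0.1000
black       42       40     0.1000
green       19       20     0.0500
orange     126      120     0.3000
magenta     15       20     1.2500
Sum = 1.800

1.800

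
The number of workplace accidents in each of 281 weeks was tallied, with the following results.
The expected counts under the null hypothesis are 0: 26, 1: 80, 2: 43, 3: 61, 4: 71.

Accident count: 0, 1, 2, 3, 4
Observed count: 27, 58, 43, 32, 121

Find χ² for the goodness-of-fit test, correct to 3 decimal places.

55.087

χ² = (27−26)²/26 + (58−80)²/80 + (43−43)²/43 + (32−61)²/61 + (121−71)²/71
   = 0.0385 + 6.0500 + 0.0000 + 13.7869 + 35.2113
Sum = 55.087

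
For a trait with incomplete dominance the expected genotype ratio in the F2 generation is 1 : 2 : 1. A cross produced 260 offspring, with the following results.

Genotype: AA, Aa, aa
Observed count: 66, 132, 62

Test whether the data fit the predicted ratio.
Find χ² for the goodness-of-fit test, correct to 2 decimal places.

0.18

Ratio total = 4. Expected counts: 260×1/4 = 65, 260×2/4 = 130, 260×1/4 = 65.
cat         O        E   (O−E)²/E
AA         66       65      0.015
Aa        132      130      0.031
aa         62       65      0.138
Sum = 0.18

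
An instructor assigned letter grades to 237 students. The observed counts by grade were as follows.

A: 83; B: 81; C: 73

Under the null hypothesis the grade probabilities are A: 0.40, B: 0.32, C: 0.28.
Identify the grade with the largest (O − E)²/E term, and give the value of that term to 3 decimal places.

Expected counts E_i = n·p_i: 237×0.40 = 94.8, 237×0.32 = 75.84, 237×0.28 = 66.36.
χ² = (83−94.8)²/94.8 + (81−75.84)²/75.84 + (73−66.36)²/66.36
   = 1.4688 + 0.3511 + 0.6644
The largest term is for A: 1.469.

A, 1.469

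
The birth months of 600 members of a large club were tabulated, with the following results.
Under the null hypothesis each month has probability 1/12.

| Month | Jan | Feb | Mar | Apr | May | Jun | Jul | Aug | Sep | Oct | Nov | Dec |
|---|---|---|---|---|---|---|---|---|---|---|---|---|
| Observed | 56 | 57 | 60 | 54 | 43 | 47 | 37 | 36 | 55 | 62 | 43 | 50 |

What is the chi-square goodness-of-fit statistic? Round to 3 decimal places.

Expected count for each of the 12 categories: 600/12 = 50.
cat         O        E   (O−E)²/E
Jan        56       50     0.7200
Feb        57       50     0.9800
Mar        60       50     2.0000
Apr        54       50     0.3200
May        43       50     0.9800
Jun        47       50     0.1800
Jul        37       50     3.3800
Aug        36       50     3.9200
Sep        55       50     0.5000
Oct        62       50     2.8800
Nov        43       50     0.9800
Dec        50       50     0.0000
Sum = 16.840

16.840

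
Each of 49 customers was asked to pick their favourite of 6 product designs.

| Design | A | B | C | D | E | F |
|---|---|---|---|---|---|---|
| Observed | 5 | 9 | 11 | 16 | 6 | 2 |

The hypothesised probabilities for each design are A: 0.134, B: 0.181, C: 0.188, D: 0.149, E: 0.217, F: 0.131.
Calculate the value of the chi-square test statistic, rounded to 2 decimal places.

Expected counts E_i = n·p_i: 49×0.134 = 6.566, 49×0.181 = 8.869, 49×0.188 = 9.212, 49×0.149 = 7.301, 49×0.217 = 10.633, 49×0.131 = 6.419.
A: (5 − 6.566)²/6.566 = 2.452356/6.566 = 0.373
B: (9 − 8.869)²/8.869 = 0.017161/8.869 = 0.002
C: (11 − 9.212)²/9.212 = 3.196944/9.212 = 0.347
D: (16 − 7.301)²/7.301 = 75.672601/7.301 = 10.365
E: (6 − 10.633)²/10.633 = 21.464689/10.633 = 2.019
F: (2 − 6.419)²/6.419 = 19.527561/6.419 = 3.042
Sum = 16.15

16.15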